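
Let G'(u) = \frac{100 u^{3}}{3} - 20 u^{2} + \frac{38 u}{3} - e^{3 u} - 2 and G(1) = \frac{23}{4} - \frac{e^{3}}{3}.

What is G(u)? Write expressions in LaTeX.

The integrand splits into summands that can be handled one at a time.
A general antiderivative is \frac{4 \left(\frac{5 u^{2}}{2} - u + \frac{3}{4}\right)^{2}}{3} - \frac{e^{3 u}}{3} + C.
The condition gives C = \frac{23}{4} - \frac{e^{3}}{3} - (\frac{27}{4} - \frac{e^{3}}{3}) = -1.
So G(u) = \frac{25 u^{4}}{3} - \frac{20 u^{3}}{3} + \frac{19 u^{2}}{3} - 2 u - \frac{e^{3 u}}{3} - \frac{1}{4}.
Check: d/du[\frac{25 u^{4}}{3} - \frac{20 u^{3}}{3} + \frac{19 u^{2}}{3} - 2 u - \frac{e^{3 u}}{3} - \frac{1}{4}] = \frac{100 u^{3}}{3} - 20 u^{2} + \frac{38 u}{3} - e^{3 u} - 2 = G'(u).

G(u) = \frac{25 u^{4}}{3} - \frac{20 u^{3}}{3} + \frac{19 u^{2}}{3} - 2 u - \frac{e^{3 u}}{3} - \frac{1}{4}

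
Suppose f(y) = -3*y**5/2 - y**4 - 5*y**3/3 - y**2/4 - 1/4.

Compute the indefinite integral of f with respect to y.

F(y) = -y**6/4 - y**5/5 - 5*y**4/12 - y**3/12 - y/4 + C

Integrate term by term and add the pieces.
Check: d/dy[-y**6/4 - y**5/5 - 5*y**4/12 - y**3/12 - y/4] = -3*y**5/2 - y**4 - 5*y**3/3 - y**2/4 - 1/4 = f(y).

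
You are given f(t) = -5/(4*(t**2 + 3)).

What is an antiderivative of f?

An antiderivative is F(t) = -5*sqrt(3)*atan(sqrt(3)*t/3)/12.

Any candidate F(t) must reproduce f(t) exactly when differentiated.
Check: d/dt[-5*sqrt(3)*atan(sqrt(3)*t/3)/12] = -5/(4*t**2 + 12), which equals f(t).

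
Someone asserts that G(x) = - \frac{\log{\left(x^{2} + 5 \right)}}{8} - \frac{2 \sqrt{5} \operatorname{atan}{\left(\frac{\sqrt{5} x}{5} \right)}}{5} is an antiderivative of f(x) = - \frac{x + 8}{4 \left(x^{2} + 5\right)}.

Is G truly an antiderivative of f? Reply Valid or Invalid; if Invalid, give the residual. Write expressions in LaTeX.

d/dx[G] = \frac{- x - 8}{4 x^{2} + 20}
This equals f(x) exactly, so the claim holds.

Valid. The derivative of G reproduces f.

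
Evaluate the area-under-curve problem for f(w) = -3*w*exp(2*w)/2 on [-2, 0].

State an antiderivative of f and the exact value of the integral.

f has the shape u'v + uv' for u = 3/8 - 3*w/4 and v = exp(2*w) — it is the derivative of the product u*v.
F(w) = 3*(1 - 2*w)*exp(2*w)/8 is an antiderivative of f.
Check: d/dw[3*(1 - 2*w)*exp(2*w)/8] = -3*w*exp(2*w)/2 = f(w).
F(0) = 3/8; F(-2) = 15*exp(-4)/8.
Integral = F(0) - F(-2) = 3/8 - 15*exp(-4)/8.

Antiderivative: F(w) = 3*(1 - 2*w)*exp(2*w)/8; value = 3/8 - 15*exp(-4)/8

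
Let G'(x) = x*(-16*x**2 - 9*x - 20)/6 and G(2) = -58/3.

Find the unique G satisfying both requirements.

G(x) = -2*x**4/3 - x**3/2 - 5*x**2/3 + 2

A first test for any G(x): its x-derivative must equal the given G'(x).
A general antiderivative is -2*x**4/3 - x**3/2 - 5*x**2/3 + C.
The condition gives C = -58/3 - (-64/3) = 2.
So G(x) = -2*x**4/3 - x**3/2 - 5*x**2/3 + 2.
Check: d/dx[-2*x**4/3 - x**3/2 - 5*x**2/3 + 2] = -8*x**3/3 - 3*x**2/2 - 10*x/3, which equals G'(x).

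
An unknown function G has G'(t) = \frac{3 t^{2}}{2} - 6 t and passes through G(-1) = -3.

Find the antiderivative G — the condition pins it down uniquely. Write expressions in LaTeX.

G(t) = \frac{t^{3} - 6 t^{2} + 1}{2}

The integrand splits into summands that can be handled one at a time.
A general antiderivative is \frac{t^{3}}{2} - 3 t^{2} + C.
The condition gives C = -3 - (- \frac{7}{2}) = \frac{1}{2}.
So G(t) = \frac{t^{3} - 6 t^{2} + 1}{2}.
Check: d/dt[\frac{t^{3} - 6 t^{2} + 1}{2}] = \frac{3 t^{2}}{2} - 6 t = G'(t).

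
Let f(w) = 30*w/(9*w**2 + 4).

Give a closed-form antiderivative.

An antiderivative is F(w) = 5*log(3*w**2 + 4/3)/3.

The substitution u = 3*w**2 + 4/3 works: f is exactly (dF/du)*(du/dw) for that inner function.
Check: d/dw[5*log(3*w**2 + 4/3)/3] = 30*w/(9*w**2 + 4) = f(w).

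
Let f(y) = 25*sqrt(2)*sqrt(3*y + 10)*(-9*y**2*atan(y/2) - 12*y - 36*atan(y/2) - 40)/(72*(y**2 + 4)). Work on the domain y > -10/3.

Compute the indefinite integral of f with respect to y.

f has the shape u'v + uv' for u = -25*(3*y/2 + 5)**(3/2)/9 and v = atan(y/2) — it is the derivative of the product u*v.
Check: d/dy[-25*sqrt(2)*(3*y + 10)**(3/2)*atan(y/2)/36] = (-225*sqrt(2)*y**2*sqrt(3*y + 10)*atan(y/2) - 300*sqrt(2)*y*sqrt(3*y + 10) - 900*sqrt(2)*sqrt(3*y + 10)*atan(y/2) - 1000*sqrt(2)*sqrt(3*y + 10))/(72*y**2 + 288), which equals f(y).

F(y) = -25*sqrt(2)*(3*y + 10)**(3/2)*atan(y/2)/36 + C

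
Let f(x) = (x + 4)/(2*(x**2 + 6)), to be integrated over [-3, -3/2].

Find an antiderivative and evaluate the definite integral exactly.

Antiderivative: F(x) = (3*log(x**2 + 6) + 4*sqrt(6)*atan(sqrt(6)*x/6))/12; value = -log(15)/4 - sqrt(6)*atan(sqrt(6)/4)/3 + log(33/4)/4 + sqrt(6)*atan(sqrt(6)/2)/3

For F(x) to be correct the identity F'(x) - f(x) = 0 must hold.
F(x) = (3*log(x**2 + 6) + 4*sqrt(6)*atan(sqrt(6)*x/6))/12 is an antiderivative of f.
Check: d/dx[(3*log(x**2 + 6) + 4*sqrt(6)*atan(sqrt(6)*x/6))/12] = (x + 4)/(2*x**2 + 12), which equals f(x).
F(-3/2) = -sqrt(6)*atan(sqrt(6)/4)/3 + log(33/4)/4; F(-3) = -sqrt(6)*atan(sqrt(6)/2)/3 + log(15)/4.
Integral = F(-3/2) - F(-3) = -log(15)/4 - sqrt(6)*atan(sqrt(6)/4)/3 + log(33/4)/4 + sqrt(6)*atan(sqrt(6)/2)/3.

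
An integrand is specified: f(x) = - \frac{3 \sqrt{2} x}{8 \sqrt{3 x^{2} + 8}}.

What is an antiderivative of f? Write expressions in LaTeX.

An antiderivative is F(x) = - \frac{\sqrt{2} \sqrt{3 x^{2} + 8}}{8}.

The substitution u = \frac{3 x^{2}}{2} + 4 works: f is exactly (dF/du)*(du/dx) for that inner function.
Check: d/dx[- \frac{\sqrt{2} \sqrt{3 x^{2} + 8}}{8}] = - \frac{3 \sqrt{2} x}{8 \sqrt{3 x^{2} + 8}} = f(x).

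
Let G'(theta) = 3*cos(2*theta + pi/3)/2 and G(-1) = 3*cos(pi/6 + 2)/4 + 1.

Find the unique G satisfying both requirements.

Check a candidate G(theta) by differentiating: d/dtheta[G] must match the given G'(theta).
A general antiderivative is 3*sin(2*theta + pi/3)/4 + C.
The condition gives C = 3*cos(pi/6 + 2)/4 + 1 - (3*cos(pi/6 + 2)/4) = 1.
So G(theta) = 3*sin(2*theta + pi/3)/4 + 1.
Check: d/dtheta[3*sin(2*theta + pi/3)/4 + 1] = 3*cos(2*theta + pi/3)/2 = G'(theta).

G(theta) = 3*sin(2*theta + pi/3)/4 + 1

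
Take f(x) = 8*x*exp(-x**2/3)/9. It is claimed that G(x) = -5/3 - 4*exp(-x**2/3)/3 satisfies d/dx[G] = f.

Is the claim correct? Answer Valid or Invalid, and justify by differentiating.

d/dx[G] = 8*x*exp(-x**2/3)/9
This equals f(x) exactly, so the claim holds.

Valid. The derivative of G reproduces f.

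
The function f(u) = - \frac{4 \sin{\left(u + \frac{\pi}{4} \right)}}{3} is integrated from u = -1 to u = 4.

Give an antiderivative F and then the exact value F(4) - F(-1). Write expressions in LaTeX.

Antiderivative: F(u) = \frac{4 \cos{\left(u + \frac{\pi}{4} \right)}}{3}; value = - \frac{4 \sin{\left(\frac{\pi}{4} + 1 \right)}}{3} + \frac{4 \cos{\left(\frac{\pi}{4} + 4 \right)}}{3}

Any candidate F(u) must reproduce f(u) exactly when differentiated.
F(u) = \frac{4 \cos{\left(u + \frac{\pi}{4} \right)}}{3} is an antiderivative of f.
Check: d/du[\frac{4 \cos{\left(u + \frac{\pi}{4} \right)}}{3}] = - \frac{4 \sin{\left(u + \frac{\pi}{4} \right)}}{3} = f(u).
F(4) = \frac{4 \cos{\left(\frac{\pi}{4} + 4 \right)}}{3}; F(-1) = \frac{4 \sin{\left(\frac{\pi}{4} + 1 \right)}}{3}.
Integral = F(4) - F(-1) = - \frac{4 \sin{\left(\frac{\pi}{4} + 1 \right)}}{3} + \frac{4 \cos{\left(\frac{\pi}{4} + 4 \right)}}{3}.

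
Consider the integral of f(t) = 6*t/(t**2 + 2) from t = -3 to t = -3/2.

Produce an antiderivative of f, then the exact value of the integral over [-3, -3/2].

f matches the chain-rule pattern g'(h)*h' with inner function h(t) = t**2 + 2; substituting u = h(t) collapses the integral.
F(t) = 3*log(t**2 + 2) is an antiderivative of f.
Check: d/dt[3*log(t**2 + 2)] = 6*t/(t**2 + 2) = f(t).
F(-3/2) = 3*log(17/4); F(-3) = 3*log(11).
Integral = F(-3/2) - F(-3) = -3*log(11) + 3*log(17/4).

Antiderivative: F(t) = 3*log(t**2 + 2); value = -3*log(11) + 3*log(17/4)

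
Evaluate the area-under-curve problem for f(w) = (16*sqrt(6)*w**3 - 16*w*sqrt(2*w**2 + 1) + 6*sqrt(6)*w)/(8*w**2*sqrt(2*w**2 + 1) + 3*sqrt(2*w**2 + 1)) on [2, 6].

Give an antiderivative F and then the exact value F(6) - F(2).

Antiderivative: F(w) = sqrt(6)*sqrt(2*w**2 + 1) - log(4*w**2 + 3/2); value = -3*sqrt(6) - log(291/2) + log(35/2) + sqrt(438)

For F(w) to be correct the identity F'(w) - f(w) = 0 must hold.
F(w) = sqrt(6)*sqrt(2*w**2 + 1) - log(4*w**2 + 3/2) is an antiderivative of f.
Check: d/dw[sqrt(6)*sqrt(2*w**2 + 1) - log(4*w**2 + 3/2)] = (16*sqrt(6)*w**3 - 16*w*sqrt(2*w**2 + 1) + 6*sqrt(6)*w)/(8*w**2*sqrt(2*w**2 + 1) + 3*sqrt(2*w**2 + 1)) = f(w).
F(6) = -log(291/2) + sqrt(438); F(2) = -log(35/2) + 3*sqrt(6).
Integral = F(6) - F(2) = -3*sqrt(6) - log(291/2) + log(35/2) + sqrt(438).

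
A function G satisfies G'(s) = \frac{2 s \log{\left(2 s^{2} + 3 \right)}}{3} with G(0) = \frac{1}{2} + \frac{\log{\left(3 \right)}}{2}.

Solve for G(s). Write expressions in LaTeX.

The proposed G(s) is checked by its d/ds: the result must match the given G'(s).
A general antiderivative is \frac{s^{2} \log{\left(2 s^{2} + 3 \right)}}{3} - \frac{s^{2}}{3} + \frac{\log{\left(2 s^{2} + 3 \right)}}{2} + C.
The condition gives C = \frac{1}{2} + \frac{\log{\left(3 \right)}}{2} - (\frac{\log{\left(3 \right)}}{2}) = \frac{1}{2}.
So G(s) = \frac{2 s^{2} \log{\left(2 s^{2} + 3 \right)} - 2 s^{2} + 3 \log{\left(2 s^{2} + 3 \right)} + 3}{6}.
Check: d/ds[\frac{2 s^{2} \log{\left(2 s^{2} + 3 \right)} - 2 s^{2} + 3 \log{\left(2 s^{2} + 3 \right)} + 3}{6}] = \frac{2 s \log{\left(2 s^{2} + 3 \right)}}{3} = G'(s).

G(s) = \frac{2 s^{2} \log{\left(2 s^{2} + 3 \right)} - 2 s^{2} + 3 \log{\left(2 s^{2} + 3 \right)} + 3}{6}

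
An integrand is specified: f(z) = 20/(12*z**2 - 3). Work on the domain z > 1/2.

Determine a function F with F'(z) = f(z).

Factor the denominator (3*(2*z - 1)*(2*z + 1)) and decompose: f = -10/(3*(2*z + 1)) + 10/(3*(2*z - 1)); each piece integrates to a log, atan, or power term.
Check: d/dz[5*log(z - 1/2)/3 - 5*log(z + 1/2)/3] = 20/(12*z**2 - 3) = f(z).

An antiderivative is F(z) = 5*log(z - 1/2)/3 - 5*log(z + 1/2)/3.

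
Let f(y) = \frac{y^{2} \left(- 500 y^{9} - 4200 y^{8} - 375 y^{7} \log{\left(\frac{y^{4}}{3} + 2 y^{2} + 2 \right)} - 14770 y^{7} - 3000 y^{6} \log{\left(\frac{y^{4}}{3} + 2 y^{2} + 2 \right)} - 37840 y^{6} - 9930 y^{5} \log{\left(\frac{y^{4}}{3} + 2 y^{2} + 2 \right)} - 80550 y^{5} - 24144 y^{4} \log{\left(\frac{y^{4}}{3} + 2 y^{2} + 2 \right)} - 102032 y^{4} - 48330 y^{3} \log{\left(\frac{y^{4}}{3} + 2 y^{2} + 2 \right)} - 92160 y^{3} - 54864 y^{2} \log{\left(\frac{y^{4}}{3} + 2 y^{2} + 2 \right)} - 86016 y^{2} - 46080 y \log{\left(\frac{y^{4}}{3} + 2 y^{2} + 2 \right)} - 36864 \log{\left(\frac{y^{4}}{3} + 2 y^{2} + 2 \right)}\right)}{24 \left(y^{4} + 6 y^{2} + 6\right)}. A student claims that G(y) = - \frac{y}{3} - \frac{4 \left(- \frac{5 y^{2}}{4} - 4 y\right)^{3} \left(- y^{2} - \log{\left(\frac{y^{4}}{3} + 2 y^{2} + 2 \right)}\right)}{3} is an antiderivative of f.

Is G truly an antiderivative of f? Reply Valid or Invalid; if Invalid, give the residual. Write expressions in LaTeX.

d/dy[G] = \frac{- 500 y^{11} - 4200 y^{10} - 375 y^{9} \log{\left(\frac{y^{4}}{3} + 2 y^{2} + 2 \right)} - 14770 y^{9} - 3000 y^{8} \log{\left(\frac{y^{4}}{3} + 2 y^{2} + 2 \right)} - 37840 y^{8} - 9930 y^{7} \log{\left(\frac{y^{4}}{3} + 2 y^{2} + 2 \right)} - 80550 y^{7} - 24144 y^{6} \log{\left(\frac{y^{4}}{3} + 2 y^{2} + 2 \right)} - 102032 y^{6} - 48330 y^{5} \log{\left(\frac{y^{4}}{3} + 2 y^{2} + 2 \right)} - 92160 y^{5} - 54864 y^{4} \log{\left(\frac{y^{4}}{3} + 2 y^{2} + 2 \right)} - 86024 y^{4} - 46080 y^{3} \log{\left(\frac{y^{4}}{3} + 2 y^{2} + 2 \right)} - 36864 y^{2} \log{\left(\frac{y^{4}}{3} + 2 y^{2} + 2 \right)} - 48 y^{2} - 48}{24 y^{4} + 144 y^{2} + 144}
d/dy[G] - f(y) = - \frac{1}{3} != 0.

Invalid: d/dy[G] - f = - \frac{1}{3}, which is not 0.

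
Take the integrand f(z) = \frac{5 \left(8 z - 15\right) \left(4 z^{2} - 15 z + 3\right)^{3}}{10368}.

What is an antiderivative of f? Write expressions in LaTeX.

f matches the chain-rule pattern g'(h)*h' with inner function h(z) = - \frac{z^{2}}{3} + \frac{5 z}{4} - \frac{1}{4}; substituting u = h(z) collapses the integral.
Check: d/dz[\frac{5 z^{8}}{162} - \frac{25 z^{7}}{54} + \frac{1165 z^{6}}{432} - \frac{725 z^{5}}{96} + \frac{15535 z^{4}}{1536} - \frac{725 z^{3}}{128} + \frac{1165 z^{2}}{768} - \frac{25 z}{128}] = \frac{20 z^{7}}{81} - \frac{175 z^{6}}{54} + \frac{1165 z^{5}}{72} - \frac{3625 z^{4}}{96} + \frac{15535 z^{3}}{384} - \frac{2175 z^{2}}{128} + \frac{1165 z}{384} - \frac{25}{128}, which equals f(z).

An antiderivative is F(z) = \frac{5 z^{8}}{162} - \frac{25 z^{7}}{54} + \frac{1165 z^{6}}{432} - \frac{725 z^{5}}{96} + \frac{15535 z^{4}}{1536} - \frac{725 z^{3}}{128} + \frac{1165 z^{2}}{768} - \frac{25 z}{128}.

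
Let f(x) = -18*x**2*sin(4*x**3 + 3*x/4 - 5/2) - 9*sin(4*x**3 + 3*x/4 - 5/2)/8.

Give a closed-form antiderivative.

An antiderivative is F(x) = 3*cos(4*x**3 + 3*x/4 - 5/2)/2.

f matches the chain-rule pattern g'(h)*h' with inner function h(x) = 4*x**3 + 3*x/4 - 5/2; substituting u = h(x) collapses the integral.
Check: d/dx[3*cos(4*x**3 + 3*x/4 - 5/2)/2] = -18*x**2*sin(4*x**3 + 3*x/4 - 5/2) - 9*sin(4*x**3 + 3*x/4 - 5/2)/8 = f(x).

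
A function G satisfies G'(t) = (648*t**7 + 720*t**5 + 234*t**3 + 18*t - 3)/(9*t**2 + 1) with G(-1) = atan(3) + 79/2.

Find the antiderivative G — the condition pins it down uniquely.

Check a candidate G(t) by differentiating: d/dt[G] must match the given G'(t).
A general antiderivative is 3*(2*t**2 + 1)**3/2 - atan(3*t) + C.
The condition gives C = atan(3) + 79/2 - (atan(3) + 81/2) = -1.
So G(t) = 3*(2*t**2 + 1)**3/2 - atan(3*t) - 1.
Check: d/dt[3*(2*t**2 + 1)**3/2 - atan(3*t) - 1] = (648*t**7 + 720*t**5 + 234*t**3 + 18*t - 3)/(9*t**2 + 1) = G'(t).

G(t) = 3*(2*t**2 + 1)**3/2 - atan(3*t) - 1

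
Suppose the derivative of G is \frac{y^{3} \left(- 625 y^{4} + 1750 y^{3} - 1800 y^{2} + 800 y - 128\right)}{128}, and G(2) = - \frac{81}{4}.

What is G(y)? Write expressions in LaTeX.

G(y) = - \frac{\left(\frac{5 y^{2}}{4} - y\right)^{4}}{4}

The substitution u = \frac{5 y^{2}}{4} - y works: G'(y) is exactly (dG/du)*(du/dy) for that inner function.
A general antiderivative is - \frac{\left(\frac{5 y^{2}}{4} - y\right)^{4}}{4} + C.
The condition gives C = - \frac{81}{4} - (- \frac{81}{4}) = 0.
So G(y) = - \frac{\left(\frac{5 y^{2}}{4} - y\right)^{4}}{4}.
Check: d/dy[- \frac{\left(\frac{5 y^{2}}{4} - y\right)^{4}}{4}] = - \frac{625 y^{7}}{128} + \frac{875 y^{6}}{64} - \frac{225 y^{5}}{16} + \frac{25 y^{4}}{4} - y^{3}, which equals G'(y).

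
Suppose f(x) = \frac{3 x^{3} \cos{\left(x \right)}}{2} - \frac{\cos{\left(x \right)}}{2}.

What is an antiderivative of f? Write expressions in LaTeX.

An antiderivative is F(x) = \frac{3 x^{3} \sin{\left(x \right)} + 9 x^{2} \cos{\left(x \right)} - 18 x \sin{\left(x \right)} - \sin{\left(x \right)} - 18 \cos{\left(x \right)}}{2}.

The integrand splits into summands that can be handled one at a time.
Check: d/dx[\frac{3 x^{3} \sin{\left(x \right)} + 9 x^{2} \cos{\left(x \right)} - 18 x \sin{\left(x \right)} - \sin{\left(x \right)} - 18 \cos{\left(x \right)}}{2}] = \frac{3 x^{3} \cos{\left(x \right)}}{2} - \frac{\cos{\left(x \right)}}{2} = f(x).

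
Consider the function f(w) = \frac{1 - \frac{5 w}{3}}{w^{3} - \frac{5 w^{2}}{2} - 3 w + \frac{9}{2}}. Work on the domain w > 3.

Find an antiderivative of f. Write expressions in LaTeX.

Factor the denominator (3 \left(w - 3\right) \left(w - 1\right) \left(2 w + 3\right)) and decompose: f = \frac{28}{45 \left(2 w + 3\right)} + \frac{2}{15 \left(w - 1\right)} - \frac{4}{9 \left(w - 3\right)}; each piece integrates to a log, atan, or power term.
Check: d/dw[\frac{2 \left(- 10 \log{\left(w - 3 \right)} + 3 \log{\left(w - 1 \right)} + 7 \log{\left(w + \frac{3}{2} \right)}\right)}{45}] = \frac{6 - 10 w}{6 w^{3} - 15 w^{2} - 18 w + 27}, which equals f(w).

An antiderivative is F(w) = \frac{2 \left(- 10 \log{\left(w - 3 \right)} + 3 \log{\left(w - 1 \right)} + 7 \log{\left(w + \frac{3}{2} \right)}\right)}{45}.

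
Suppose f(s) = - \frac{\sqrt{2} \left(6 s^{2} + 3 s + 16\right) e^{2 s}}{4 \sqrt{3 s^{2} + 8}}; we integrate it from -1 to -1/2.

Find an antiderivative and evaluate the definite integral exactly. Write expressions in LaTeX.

Antiderivative: F(s) = - \frac{\sqrt{2} \sqrt{3 s^{2} + 8} e^{2 s}}{4}; value = - \frac{\sqrt{70}}{8 e} + \frac{\sqrt{22}}{4 e^{2}}

f has the shape u'v + uv' for u = - \frac{\sqrt{\frac{3 s^{2}}{2} + 4}}{2} and v = e^{2 s} — it is the derivative of the product u*v.
F(s) = - \frac{\sqrt{2} \sqrt{3 s^{2} + 8} e^{2 s}}{4} is an antiderivative of f.
Check: d/ds[- \frac{\sqrt{2} \sqrt{3 s^{2} + 8} e^{2 s}}{4}] = \frac{- 6 \sqrt{2} s^{2} e^{2 s} - 3 \sqrt{2} s e^{2 s} - 16 \sqrt{2} e^{2 s}}{4 \sqrt{3 s^{2} + 8}}, which equals f(s).
F(-1/2) = - \frac{\sqrt{70}}{8 e}; F(-1) = - \frac{\sqrt{22}}{4 e^{2}}.
Integral = F(-1/2) - F(-1) = - \frac{\sqrt{70}}{8 e} + \frac{\sqrt{22}}{4 e^{2}}.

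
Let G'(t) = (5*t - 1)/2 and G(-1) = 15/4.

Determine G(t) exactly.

G(t) = 5*t**2/4 - t/2 + 2

A candidate passes only if d/dt[G] lands on the given G'(t) exactly.
A general antiderivative is 5*t**2/4 - t/2 + C.
The condition gives C = 15/4 - (7/4) = 2.
So G(t) = 5*t**2/4 - t/2 + 2.
Check: d/dt[5*t**2/4 - t/2 + 2] = 5*t/2 - 1/2, which equals G'(t).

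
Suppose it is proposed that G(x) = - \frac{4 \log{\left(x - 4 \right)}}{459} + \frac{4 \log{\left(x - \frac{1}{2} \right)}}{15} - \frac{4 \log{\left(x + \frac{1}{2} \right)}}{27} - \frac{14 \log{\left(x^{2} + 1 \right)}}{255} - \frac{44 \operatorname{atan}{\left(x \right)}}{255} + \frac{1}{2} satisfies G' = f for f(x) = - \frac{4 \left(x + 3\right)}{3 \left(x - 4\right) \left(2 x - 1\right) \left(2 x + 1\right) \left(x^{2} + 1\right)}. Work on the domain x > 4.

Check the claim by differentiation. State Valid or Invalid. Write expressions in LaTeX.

Valid - the claim checks out under differentiation.

d/dx[G] = \frac{- 4 x - 12}{12 x^{5} - 48 x^{4} + 9 x^{3} - 36 x^{2} - 3 x + 12}
This equals f(x) exactly, so the claim holds.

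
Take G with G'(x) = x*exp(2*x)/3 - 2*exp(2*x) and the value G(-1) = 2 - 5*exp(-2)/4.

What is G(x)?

G(x) = x*exp(2*x)/6 - 13*exp(2*x)/12 + 2

Recognize the product-rule pattern: G'(x) = u'v + uv' with u = x/6 - 13/12, v = exp(2*x), so integration by parts undoes it.
A general antiderivative is (2*x - 13)*exp(2*x)/12 + C.
The condition gives C = 2 - 5*exp(-2)/4 - (-5*exp(-2)/4) = 2.
So G(x) = x*exp(2*x)/6 - 13*exp(2*x)/12 + 2.
Check: d/dx[x*exp(2*x)/6 - 13*exp(2*x)/12 + 2] = x*exp(2*x)/3 - 2*exp(2*x) = G'(x).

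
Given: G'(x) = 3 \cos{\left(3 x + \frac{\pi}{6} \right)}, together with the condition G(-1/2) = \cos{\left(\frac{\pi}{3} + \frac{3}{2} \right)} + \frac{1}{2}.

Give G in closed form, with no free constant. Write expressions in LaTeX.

G(x) = \sin{\left(3 x + \frac{\pi}{6} \right)} + \frac{1}{2}

Check a candidate G(x) by differentiating: d/dx[G] must match the given G'(x).
A general antiderivative is \sin{\left(3 x + \frac{\pi}{6} \right)} + C.
The condition gives C = \cos{\left(\frac{\pi}{3} + \frac{3}{2} \right)} + \frac{1}{2} - (\cos{\left(\frac{\pi}{3} + \frac{3}{2} \right)}) = \frac{1}{2}.
So G(x) = \sin{\left(3 x + \frac{\pi}{6} \right)} + \frac{1}{2}.
Check: d/dx[\sin{\left(3 x + \frac{\pi}{6} \right)} + \frac{1}{2}] = 3 \cos{\left(3 x + \frac{\pi}{6} \right)} = G'(x).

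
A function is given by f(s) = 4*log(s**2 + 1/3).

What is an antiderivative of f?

An antiderivative is F(s) = 4*(3*s*log(s**2 + 1/3) - 6*s + 2*sqrt(3)*atan(sqrt(3)*s))/3.

Any candidate F(s) must reproduce f(s) exactly when differentiated.
Check: d/ds[4*(3*s*log(s**2 + 1/3) - 6*s + 2*sqrt(3)*atan(sqrt(3)*s))/3] = 4*log(s**2 + 1/3) = f(s).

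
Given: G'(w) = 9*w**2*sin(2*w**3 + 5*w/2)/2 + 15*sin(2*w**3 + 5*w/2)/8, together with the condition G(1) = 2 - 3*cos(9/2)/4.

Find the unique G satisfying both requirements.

G'(w) matches the chain-rule pattern g'(h)*h' with inner function h(w) = 2*w**3 + 5*w/2; substituting u = h(w) collapses the integral.
A general antiderivative is -3*cos(2*w**3 + 5*w/2)/4 + C.
The condition gives C = 2 - 3*cos(9/2)/4 - (-3*cos(9/2)/4) = 2.
So G(w) = 2 - 3*cos(2*w**3 + 5*w/2)/4.
Check: d/dw[2 - 3*cos(2*w**3 + 5*w/2)/4] = 9*w**2*sin(2*w**3 + 5*w/2)/2 + 15*sin(2*w**3 + 5*w/2)/8 = G'(w).

G(w) = 2 - 3*cos(2*w**3 + 5*w/2)/4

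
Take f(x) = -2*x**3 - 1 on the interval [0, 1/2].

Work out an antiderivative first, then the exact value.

For F(x) to be correct the identity F'(x) - f(x) = 0 must hold.
F(x) = -(x**4 + 2*x + 3)/2 is an antiderivative of f.
Check: d/dx[-(x**4 + 2*x + 3)/2] = -2*x**3 - 1 = f(x).
F(1/2) = -65/32; F(0) = -3/2.
Integral = F(1/2) - F(0) = -17/32.

Antiderivative: F(x) = -(x**4 + 2*x + 3)/2; value = -17/32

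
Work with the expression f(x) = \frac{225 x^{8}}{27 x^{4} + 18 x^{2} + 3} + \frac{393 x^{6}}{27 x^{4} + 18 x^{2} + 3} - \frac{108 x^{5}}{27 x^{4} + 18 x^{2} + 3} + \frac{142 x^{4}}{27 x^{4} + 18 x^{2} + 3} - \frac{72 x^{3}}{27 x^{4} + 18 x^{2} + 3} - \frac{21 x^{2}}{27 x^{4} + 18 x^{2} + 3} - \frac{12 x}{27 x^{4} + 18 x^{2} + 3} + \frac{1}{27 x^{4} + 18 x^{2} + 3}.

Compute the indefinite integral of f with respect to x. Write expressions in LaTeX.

The integrand splits into summands that can be handled one at a time.
Check: d/dx[\frac{20 x^{5} \left(3 x^{2} + 1\right) + 36 x^{3} \left(3 x^{2} + 1\right) - 24 x^{2} \left(3 x^{2} + 1\right) + 9 x^{2} - 20 x \left(3 x^{2} + 1\right) + 24 x + 3}{12 \left(3 x^{2} + 1\right)}] = \frac{225 x^{8} + 393 x^{6} - 108 x^{5} + 142 x^{4} - 72 x^{3} - 21 x^{2} - 12 x + 1}{27 x^{4} + 18 x^{2} + 3}, which equals f(x).

F(x) = \frac{20 x^{5} \left(3 x^{2} + 1\right) + 36 x^{3} \left(3 x^{2} + 1\right) - 24 x^{2} \left(3 x^{2} + 1\right) + 9 x^{2} - 20 x \left(3 x^{2} + 1\right) + 24 x + 3}{12 \left(3 x^{2} + 1\right)} + C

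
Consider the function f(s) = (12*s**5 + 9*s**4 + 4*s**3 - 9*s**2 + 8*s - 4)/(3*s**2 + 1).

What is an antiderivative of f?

An antiderivative is F(s) = s**4 + s**3 - 4*s + 4*log(s**2 + 1/3)/3.

Any candidate F(s) must reproduce f(s) exactly when differentiated.
Check: d/ds[s**4 + s**3 - 4*s + 4*log(s**2 + 1/3)/3] = (12*s**5 + 9*s**4 + 4*s**3 - 9*s**2 + 8*s - 4)/(3*s**2 + 1) = f(s).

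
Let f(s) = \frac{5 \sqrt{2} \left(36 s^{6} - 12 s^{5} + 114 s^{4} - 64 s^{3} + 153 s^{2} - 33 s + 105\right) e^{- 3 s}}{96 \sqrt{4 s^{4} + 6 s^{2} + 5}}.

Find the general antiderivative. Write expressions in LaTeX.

An antiderivative F(s) passes only if d/ds[F] lands on f(s) exactly.
Check: d/ds[- \frac{5 s^{2} \sqrt{2 s^{4} + 3 s^{2} + \frac{5}{2}} e^{- 3 s}}{16} - \frac{5 s \sqrt{2 s^{4} + 3 s^{2} + \frac{5}{2}} e^{- 3 s}}{16} - \frac{5 \sqrt{2 s^{4} + 3 s^{2} + \frac{5}{2}} e^{- 3 s}}{6}] = \frac{\sqrt{2} \left(180 s^{6} - 60 s^{5} + 570 s^{4} - 320 s^{3} + 765 s^{2} - 165 s + 525\right) e^{- 3 s}}{96 \sqrt{4 s^{4} + 6 s^{2} + 5}}, which equals f(s).

F(s) = - \frac{5 s^{2} \sqrt{2 s^{4} + 3 s^{2} + \frac{5}{2}} e^{- 3 s}}{16} - \frac{5 s \sqrt{2 s^{4} + 3 s^{2} + \frac{5}{2}} e^{- 3 s}}{16} - \frac{5 \sqrt{2 s^{4} + 3 s^{2} + \frac{5}{2}} e^{- 3 s}}{6} + C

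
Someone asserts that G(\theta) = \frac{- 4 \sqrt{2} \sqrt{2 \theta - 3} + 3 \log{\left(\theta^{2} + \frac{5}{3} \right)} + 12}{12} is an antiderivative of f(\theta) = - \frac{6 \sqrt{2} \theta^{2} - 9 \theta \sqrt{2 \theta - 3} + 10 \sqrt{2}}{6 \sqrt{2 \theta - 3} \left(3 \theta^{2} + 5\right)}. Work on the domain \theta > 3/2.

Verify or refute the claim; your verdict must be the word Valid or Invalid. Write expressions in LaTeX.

Valid. The derivative of G reproduces f.

d/d\theta[G] = \frac{- 6 \sqrt{2} \theta^{2} + 9 \theta \sqrt{2 \theta - 3} - 10 \sqrt{2}}{18 \theta^{2} \sqrt{2 \theta - 3} + 30 \sqrt{2 \theta - 3}}
This equals f(\theta) exactly, so the claim holds.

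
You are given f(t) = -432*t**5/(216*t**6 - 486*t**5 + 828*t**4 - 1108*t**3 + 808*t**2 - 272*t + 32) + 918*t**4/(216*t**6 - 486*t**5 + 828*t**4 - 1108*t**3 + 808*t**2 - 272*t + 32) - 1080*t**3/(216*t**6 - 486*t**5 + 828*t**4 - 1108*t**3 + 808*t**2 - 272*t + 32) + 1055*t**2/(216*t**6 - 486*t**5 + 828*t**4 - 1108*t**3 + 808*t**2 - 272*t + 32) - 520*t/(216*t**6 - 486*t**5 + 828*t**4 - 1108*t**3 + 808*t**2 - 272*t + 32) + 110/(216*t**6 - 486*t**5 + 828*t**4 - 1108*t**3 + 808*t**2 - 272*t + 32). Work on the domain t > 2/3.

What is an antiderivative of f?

An antiderivative is F(t) = -(36*t**2*log(2*t - 1/2) + 18*t**2*log(3*t**2/2 + 3) - 48*t*log(2*t - 1/2) - 24*t*log(3*t**2/2 + 3) + 16*log(2*t - 1/2) + 8*log(3*t**2/2 + 3) + 3)/(4*(3*t - 2)**2).

Integrate term by term and add the pieces.
Check: d/dt[-(36*t**2*log(2*t - 1/2) + 18*t**2*log(3*t**2/2 + 3) - 48*t*log(2*t - 1/2) - 24*t*log(3*t**2/2 + 3) + 16*log(2*t - 1/2) + 8*log(3*t**2/2 + 3) + 3)/(4*(3*t - 2)**2)] = (-432*t**5 + 918*t**4 - 1080*t**3 + 1055*t**2 - 520*t + 110)/(216*t**6 - 486*t**5 + 828*t**4 - 1108*t**3 + 808*t**2 - 272*t + 32), which equals f(t).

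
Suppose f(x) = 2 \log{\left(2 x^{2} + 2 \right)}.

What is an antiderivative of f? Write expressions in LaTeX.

A candidate is checked by its d/dx: the result must match f(x).
Check: d/dx[2 \left(x \log{\left(2 x^{2} + 2 \right)} - 2 x + 2 \operatorname{atan}{\left(x \right)}\right)] = 2 \log{\left(x^{2} + 1 \right)} + 2 \log{\left(2 \right)}, which equals f(x).

An antiderivative is F(x) = 2 \left(x \log{\left(2 x^{2} + 2 \right)} - 2 x + 2 \operatorname{atan}{\left(x \right)}\right).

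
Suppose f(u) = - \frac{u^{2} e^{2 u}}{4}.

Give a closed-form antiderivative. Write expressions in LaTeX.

Recognize the product-rule pattern: f = v'r + vr' with v = - \frac{u^{2}}{8} + \frac{u}{8} - \frac{1}{16}, r = e^{2 u}, so integration by parts undoes it.
Check: d/du[- \frac{u^{2} e^{2 u}}{8} + \frac{u e^{2 u}}{8} - \frac{e^{2 u}}{16}] = - \frac{u^{2} e^{2 u}}{4} = f(u).

An antiderivative is F(u) = - \frac{u^{2} e^{2 u}}{8} + \frac{u e^{2 u}}{8} - \frac{e^{2 u}}{16}.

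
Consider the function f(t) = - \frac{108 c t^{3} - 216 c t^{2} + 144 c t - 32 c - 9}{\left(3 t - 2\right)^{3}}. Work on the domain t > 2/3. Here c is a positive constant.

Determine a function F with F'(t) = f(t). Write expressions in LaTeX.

An antiderivative is F(t) = \frac{- 8 c t \left(3 t - 2\right)^{2} - 3}{2 \left(3 t - 2\right)^{2}}.

Check any antiderivative F(t) by computing F'(t) and comparing it with f(t).
Check: d/dt[\frac{- 8 c t \left(3 t - 2\right)^{2} - 3}{2 \left(3 t - 2\right)^{2}}] = \frac{- 108 c t^{3} + 216 c t^{2} - 144 c t + 32 c + 9}{27 t^{3} - 54 t^{2} + 36 t - 8}, which equals f(t).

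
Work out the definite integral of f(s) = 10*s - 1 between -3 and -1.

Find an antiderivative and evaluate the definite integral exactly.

Antiderivative: F(s) = 5*s**2 - s; value = -42

An antiderivative F(s) passes only if d/ds[F] lands on f(s) exactly.
F(s) = 5*s**2 - s is an antiderivative of f.
Check: d/ds[5*s**2 - s] = 10*s - 1 = f(s).
F(-1) = 6; F(-3) = 48.
Integral = F(-1) - F(-3) = -42.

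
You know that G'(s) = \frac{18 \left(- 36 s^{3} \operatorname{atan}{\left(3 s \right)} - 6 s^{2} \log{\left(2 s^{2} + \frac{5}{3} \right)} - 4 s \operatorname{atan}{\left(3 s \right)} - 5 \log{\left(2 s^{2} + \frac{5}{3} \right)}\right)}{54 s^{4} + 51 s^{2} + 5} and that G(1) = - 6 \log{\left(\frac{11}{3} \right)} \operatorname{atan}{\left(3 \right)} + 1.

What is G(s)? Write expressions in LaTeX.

Recognize the product-rule pattern: G'(s) = u'v + uv' with u = - 6 \operatorname{atan}{\left(3 s \right)}, v = \log{\left(2 s^{2} + \frac{5}{3} \right)}, so integration by parts undoes it.
A general antiderivative is - 6 \log{\left(2 s^{2} + \frac{5}{3} \right)} \operatorname{atan}{\left(3 s \right)} + C.
The condition gives C = - 6 \log{\left(\frac{11}{3} \right)} \operatorname{atan}{\left(3 \right)} + 1 - (- 6 \log{\left(\frac{11}{3} \right)} \operatorname{atan}{\left(3 \right)}) = 1.
So G(s) = - 6 \log{\left(2 s^{2} + \frac{5}{3} \right)} \operatorname{atan}{\left(3 s \right)} + 1.
Check: d/ds[- 6 \log{\left(2 s^{2} + \frac{5}{3} \right)} \operatorname{atan}{\left(3 s \right)} + 1] = \frac{- 648 s^{3} \operatorname{atan}{\left(3 s \right)} - 108 s^{2} \log{\left(2 s^{2} + \frac{5}{3} \right)} - 72 s \operatorname{atan}{\left(3 s \right)} - 90 \log{\left(2 s^{2} + \frac{5}{3} \right)}}{54 s^{4} + 51 s^{2} + 5}, which equals G'(s).

G(s) = - 6 \log{\left(2 s^{2} + \frac{5}{3} \right)} \operatorname{atan}{\left(3 s \right)} + 1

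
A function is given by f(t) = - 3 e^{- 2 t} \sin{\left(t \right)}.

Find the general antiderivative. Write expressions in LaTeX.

A first test for any F(t): its t-derivative must equal f(t) identically.
Check: d/dt[\frac{6 e^{- 2 t} \sin{\left(t \right)}}{5} + \frac{3 e^{- 2 t} \cos{\left(t \right)}}{5}] = - 3 e^{- 2 t} \sin{\left(t \right)} = f(t).

F(t) = \frac{6 e^{- 2 t} \sin{\left(t \right)}}{5} + \frac{3 e^{- 2 t} \cos{\left(t \right)}}{5} + C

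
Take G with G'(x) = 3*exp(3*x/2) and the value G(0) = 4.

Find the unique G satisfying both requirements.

For G(x) to be correct, d/dx[G] must agree with the stated G'(x) identically.
A general antiderivative is 2*exp(3*x/2) + C.
The condition gives C = 4 - (2) = 2.
So G(x) = 2*exp(3*x/2) + 2.
Check: d/dx[2*exp(3*x/2) + 2] = 3*exp(3*x/2) = G'(x).

G(x) = 2*exp(3*x/2) + 2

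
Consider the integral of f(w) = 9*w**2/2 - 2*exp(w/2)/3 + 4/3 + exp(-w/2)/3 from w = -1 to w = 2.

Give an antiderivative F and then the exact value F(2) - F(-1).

The integrand splits into summands that can be handled one at a time.
F(w) = 3*w**3/2 + 4*w/3 - 4*exp(w/2)/3 - 2*exp(-w/2)/3 is an antiderivative of f.
Check: d/dw[3*w**3/2 + 4*w/3 - 4*exp(w/2)/3 - 2*exp(-w/2)/3] = (27*w**2*exp(w/2) + 8*exp(w/2) - 4*exp(w) + 2)*exp(-w/2)/6, which equals f(w).
F(2) = -4*exp(1)/3 - 2*exp(-1)/3 + 44/3; F(-1) = -17/6 - 2*exp(1/2)/3 - 4*exp(-1/2)/3.
Integral = F(2) - F(-1) = -4*exp(1)/3 - 2*exp(-1)/3 + 4*exp(-1/2)/3 + 2*exp(1/2)/3 + 35/2.

Antiderivative: F(w) = 3*w**3/2 + 4*w/3 - 4*exp(w/2)/3 - 2*exp(-w/2)/3; value = -4*exp(1)/3 - 2*exp(-1)/3 + 4*exp(-1/2)/3 + 2*exp(1/2)/3 + 35/2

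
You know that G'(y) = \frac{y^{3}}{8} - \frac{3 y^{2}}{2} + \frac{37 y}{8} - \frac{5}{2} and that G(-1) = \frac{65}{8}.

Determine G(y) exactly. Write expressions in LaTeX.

G(y) = \frac{y^{4}}{32} - \frac{y^{3}}{2} + \frac{37 y^{2}}{16} - \frac{5 y}{2} + \frac{89}{32}

The substitution u = - \frac{y^{2}}{4} + 2 y - \frac{5}{4} works: G'(y) is exactly (dG/du)*(du/dy) for that inner function.
A general antiderivative is \frac{\left(- \frac{y^{2}}{4} + 2 y - \frac{5}{4}\right)^{2}}{2} + C.
The condition gives C = \frac{65}{8} - (\frac{49}{8}) = 2.
So G(y) = \frac{y^{4}}{32} - \frac{y^{3}}{2} + \frac{37 y^{2}}{16} - \frac{5 y}{2} + \frac{89}{32}.
Check: d/dy[\frac{y^{4}}{32} - \frac{y^{3}}{2} + \frac{37 y^{2}}{16} - \frac{5 y}{2} + \frac{89}{32}] = \frac{y^{3}}{8} - \frac{3 y^{2}}{2} + \frac{37 y}{8} - \frac{5}{2} = G'(y).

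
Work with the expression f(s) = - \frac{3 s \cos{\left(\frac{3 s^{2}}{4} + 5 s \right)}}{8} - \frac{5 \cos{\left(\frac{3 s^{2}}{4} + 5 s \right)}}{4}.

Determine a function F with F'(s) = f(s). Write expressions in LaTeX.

An antiderivative is F(s) = - \frac{\sin{\left(\frac{3 s^{2}}{4} + 5 s \right)}}{4}.

f matches the chain-rule pattern g'(h)*h' with inner function h(s) = \frac{3 s^{2}}{4} + 5 s; substituting u = h(s) collapses the integral.
Check: d/ds[- \frac{\sin{\left(\frac{3 s^{2}}{4} + 5 s \right)}}{4}] = - \frac{3 s \cos{\left(\frac{3 s^{2}}{4} + 5 s \right)}}{8} - \frac{5 \cos{\left(\frac{3 s^{2}}{4} + 5 s \right)}}{4} = f(s).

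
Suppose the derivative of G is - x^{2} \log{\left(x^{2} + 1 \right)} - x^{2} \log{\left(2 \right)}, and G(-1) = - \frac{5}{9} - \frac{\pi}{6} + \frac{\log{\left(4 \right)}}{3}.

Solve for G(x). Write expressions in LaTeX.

The integrand splits into summands that can be handled one at a time.
A general antiderivative is - \frac{x^{3} \log{\left(2 x^{2} + 2 \right)}}{3} + \frac{2 x^{3}}{9} - \frac{2 x}{3} + \frac{2 \operatorname{atan}{\left(x \right)}}{3} + C.
The condition gives C = - \frac{5}{9} - \frac{\pi}{6} + \frac{\log{\left(4 \right)}}{3} - (- \frac{\pi}{6} + \frac{4}{9} + \frac{\log{\left(4 \right)}}{3}) = -1.
So G(x) = \frac{- 3 x^{3} \log{\left(2 x^{2} + 2 \right)} + 2 x^{3} - 6 x + 6 \operatorname{atan}{\left(x \right)} - 9}{9}.
Check: d/dx[\frac{- 3 x^{3} \log{\left(2 x^{2} + 2 \right)} + 2 x^{3} - 6 x + 6 \operatorname{atan}{\left(x \right)} - 9}{9}] = - x^{2} \log{\left(x^{2} + 1 \right)} - x^{2} \log{\left(2 \right)} = G'(x).

G(x) = \frac{- 3 x^{3} \log{\left(2 x^{2} + 2 \right)} + 2 x^{3} - 6 x + 6 \operatorname{atan}{\left(x \right)} - 9}{9}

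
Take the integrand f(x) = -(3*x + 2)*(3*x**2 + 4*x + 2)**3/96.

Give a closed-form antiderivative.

An antiderivative is F(x) = -(-3*x**2 - 4*x - 2)**4/768.

The substitution u = -3*x**2/4 - x - 1/2 works: f is exactly (dF/du)*(du/dx) for that inner function.
Check: d/dx[-(-3*x**2 - 4*x - 2)**4/768] = -27*x**7/32 - 63*x**6/16 - 135*x**5/16 - 85*x**4/8 - 203*x**3/24 - 17*x**2/4 - 5*x/4 - 1/6, which equals f(x).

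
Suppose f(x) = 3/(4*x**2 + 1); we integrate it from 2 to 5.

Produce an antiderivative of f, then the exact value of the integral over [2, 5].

Antiderivative: F(x) = 3*atan(2*x)/2; value = -3*atan(4)/2 + 3*atan(10)/2

Recover f(x) by differentiating a candidate F(x); any mismatch rules it out.
F(x) = 3*atan(2*x)/2 is an antiderivative of f.
Check: d/dx[3*atan(2*x)/2] = 3/(4*x**2 + 1) = f(x).
F(5) = 3*atan(10)/2; F(2) = 3*atan(4)/2.
Integral = F(5) - F(2) = -3*atan(4)/2 + 3*atan(10)/2.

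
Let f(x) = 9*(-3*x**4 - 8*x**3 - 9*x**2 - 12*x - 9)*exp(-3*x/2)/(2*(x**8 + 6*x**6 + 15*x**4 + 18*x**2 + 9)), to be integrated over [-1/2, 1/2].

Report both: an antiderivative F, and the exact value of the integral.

f has the shape u'v + uv' for u = 3/(x**4/3 + x**2 + 1) and v = exp(-3*x/2) — it is the derivative of the product u*v.
F(x) = 9*exp(-3*x/2)/(x**4 + 3*x**2 + 3) is an antiderivative of f.
Check: d/dx[9*exp(-3*x/2)/(x**4 + 3*x**2 + 3)] = (-27*x**4 - 72*x**3 - 81*x**2 - 108*x - 81)/(2*x**8*exp(3*x/2) + 12*x**6*exp(3*x/2) + 30*x**4*exp(3*x/2) + 36*x**2*exp(3*x/2) + 18*exp(3*x/2)), which equals f(x).
F(1/2) = 144*exp(-3/4)/61; F(-1/2) = 144*exp(3/4)/61.
Integral = F(1/2) - F(-1/2) = -144*exp(3/4)/61 + 144*exp(-3/4)/61.

Antiderivative: F(x) = 9*exp(-3*x/2)/(x**4 + 3*x**2 + 3); value = -144*exp(3/4)/61 + 144*exp(-3/4)/61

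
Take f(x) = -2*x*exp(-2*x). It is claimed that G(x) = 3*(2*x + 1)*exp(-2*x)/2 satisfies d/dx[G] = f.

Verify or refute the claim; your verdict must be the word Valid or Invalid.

Invalid: d/dx[G] - f = -4*x*exp(-2*x), which is not 0.

d/dx[G] = -6*x*exp(-2*x)
d/dx[G] - f(x) = -4*x*exp(-2*x) != 0.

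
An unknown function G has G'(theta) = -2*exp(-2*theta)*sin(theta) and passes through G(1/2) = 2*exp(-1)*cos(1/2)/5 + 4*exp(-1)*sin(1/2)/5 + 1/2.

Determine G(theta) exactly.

G(theta) = (5*exp(2*theta) + 8*sin(theta) + 4*cos(theta))*exp(-2*theta)/10

Check a candidate G(theta) by differentiating: d/dtheta[G] must match the given G'(theta).
A general antiderivative is 4*exp(-2*theta)*sin(theta)/5 + 2*exp(-2*theta)*cos(theta)/5 + C.
The condition gives C = 2*exp(-1)*cos(1/2)/5 + 4*exp(-1)*sin(1/2)/5 + 1/2 - (2*exp(-1)*cos(1/2)/5 + 4*exp(-1)*sin(1/2)/5) = 1/2.
So G(theta) = (5*exp(2*theta) + 8*sin(theta) + 4*cos(theta))*exp(-2*theta)/10.
Check: d/dtheta[(5*exp(2*theta) + 8*sin(theta) + 4*cos(theta))*exp(-2*theta)/10] = -2*exp(-2*theta)*sin(theta) = G'(theta).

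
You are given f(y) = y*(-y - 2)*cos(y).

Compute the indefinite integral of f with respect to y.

Whatever form F(y) takes, F'(y) = f(y) is non-negotiable.
Check: d/dy[-y**2*sin(y) - 2*y*sin(y) - 2*y*cos(y) + 2*sin(y) - 2*cos(y)] = -y**2*cos(y) - 2*y*cos(y), which equals f(y).

F(y) = -y**2*sin(y) - 2*y*sin(y) - 2*y*cos(y) + 2*sin(y) - 2*cos(y) + C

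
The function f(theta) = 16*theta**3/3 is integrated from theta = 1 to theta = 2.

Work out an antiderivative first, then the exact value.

Any candidate F(theta) must reproduce f(theta) exactly when differentiated.
F(theta) = 4*theta**4/3 is an antiderivative of f.
Check: d/dtheta[4*theta**4/3] = 16*theta**3/3 = f(theta).
F(2) = 64/3; F(1) = 4/3.
Integral = F(2) - F(1) = 20.

Antiderivative: F(theta) = 4*theta**4/3; value = 20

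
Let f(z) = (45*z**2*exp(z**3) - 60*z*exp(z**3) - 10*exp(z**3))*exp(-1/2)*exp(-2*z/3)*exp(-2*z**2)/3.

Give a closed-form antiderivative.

f matches the chain-rule pattern g'(h)*h' with inner function h(z) = z**3 - 2*z**2 - 2*z/3 - 1/2; substituting u = h(z) collapses the integral.
Check: d/dz[5*exp(z**3 - 2*z**2 - 2*z/3 - 1/2)] = (45*z**2 - 60*z - 10)*exp(-1/2)*exp(-2*z/3)*exp(-2*z**2)*exp(z**3)/3, which equals f(z).

An antiderivative is F(z) = 5*exp(z**3 - 2*z**2 - 2*z/3 - 1/2).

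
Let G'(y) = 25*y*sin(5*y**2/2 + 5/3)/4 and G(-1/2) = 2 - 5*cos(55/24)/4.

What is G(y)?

G(y) = 2 - 5*cos(5*y**2/2 + 5/3)/4

The substitution u = 5*y**2/2 + 5/3 works: G'(y) is exactly (dG/du)*(du/dy) for that inner function.
A general antiderivative is -5*cos(5*y**2/2 + 5/3)/4 + C.
The condition gives C = 2 - 5*cos(55/24)/4 - (-5*cos(55/24)/4) = 2.
So G(y) = 2 - 5*cos(5*y**2/2 + 5/3)/4.
Check: d/dy[2 - 5*cos(5*y**2/2 + 5/3)/4] = 25*y*sin(5*y**2/2 + 5/3)/4 = G'(y).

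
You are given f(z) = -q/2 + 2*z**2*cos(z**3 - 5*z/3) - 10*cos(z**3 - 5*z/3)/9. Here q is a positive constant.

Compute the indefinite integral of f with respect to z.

F(z) = (-3*q*z + 4*sin(z**3 - 5*z/3))/6 + C

The integrand splits into summands that can be handled one at a time.
Check: d/dz[(-3*q*z + 4*sin(z**3 - 5*z/3))/6] = -q/2 + 2*z**2*cos(z**3 - 5*z/3) - 10*cos(z**3 - 5*z/3)/9 = f(z).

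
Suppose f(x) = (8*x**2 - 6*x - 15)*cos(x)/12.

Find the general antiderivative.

Recover f(x) by differentiating a candidate F(x); any mismatch rules it out.
Check: d/dx[2*x**2*sin(x)/3 - x*sin(x)/2 + 4*x*cos(x)/3 - 31*sin(x)/12 - cos(x)/2] = 2*x**2*cos(x)/3 - x*cos(x)/2 - 5*cos(x)/4, which equals f(x).

F(x) = 2*x**2*sin(x)/3 - x*sin(x)/2 + 4*x*cos(x)/3 - 31*sin(x)/12 - cos(x)/2 + C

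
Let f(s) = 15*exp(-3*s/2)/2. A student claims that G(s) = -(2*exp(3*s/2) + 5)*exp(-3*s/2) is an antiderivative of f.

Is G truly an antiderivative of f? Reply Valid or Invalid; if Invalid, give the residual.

Valid - differentiating G returns exactly f.

d/ds[G] = 15*exp(-3*s/2)/2
This equals f(s) exactly, so the claim holds.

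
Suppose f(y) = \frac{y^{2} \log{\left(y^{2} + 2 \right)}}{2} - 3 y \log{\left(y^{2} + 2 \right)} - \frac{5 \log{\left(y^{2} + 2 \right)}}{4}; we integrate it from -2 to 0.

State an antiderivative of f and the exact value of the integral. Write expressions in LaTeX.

Antiderivative: F(y) = \frac{y^{3} \log{\left(y^{2} + 2 \right)}}{6} - \frac{y^{3}}{9} - \frac{3 y^{2} \log{\left(y^{2} + 2 \right)}}{2} + \frac{3 y^{2}}{2} - \frac{5 y \log{\left(y^{2} + 2 \right)}}{4} + \frac{19 y}{6} - 3 \log{\left(y^{2} + 2 \right)} - \frac{19 \sqrt{2} \operatorname{atan}{\left(\frac{\sqrt{2} y}{2} \right)}}{6}; value = - \frac{19 \sqrt{2} \operatorname{atan}{\left(\sqrt{2} \right)}}{6} - 3 \log{\left(2 \right)} - \frac{5}{9} + \frac{47 \log{\left(6 \right)}}{6}

The integrand splits into summands that can be handled one at a time.
F(y) = \frac{y^{3} \log{\left(y^{2} + 2 \right)}}{6} - \frac{y^{3}}{9} - \frac{3 y^{2} \log{\left(y^{2} + 2 \right)}}{2} + \frac{3 y^{2}}{2} - \frac{5 y \log{\left(y^{2} + 2 \right)}}{4} + \frac{19 y}{6} - 3 \log{\left(y^{2} + 2 \right)} - \frac{19 \sqrt{2} \operatorname{atan}{\left(\frac{\sqrt{2} y}{2} \right)}}{6} is an antiderivative of f.
Check: d/dy[\frac{y^{3} \log{\left(y^{2} + 2 \right)}}{6} - \frac{y^{3}}{9} - \frac{3 y^{2} \log{\left(y^{2} + 2 \right)}}{2} + \frac{3 y^{2}}{2} - \frac{5 y \log{\left(y^{2} + 2 \right)}}{4} + \frac{19 y}{6} - 3 \log{\left(y^{2} + 2 \right)} - \frac{19 \sqrt{2} \operatorname{atan}{\left(\frac{\sqrt{2} y}{2} \right)}}{6}] = \frac{y^{2} \log{\left(y^{2} + 2 \right)}}{2} - 3 y \log{\left(y^{2} + 2 \right)} - \frac{5 \log{\left(y^{2} + 2 \right)}}{4} = f(y).
F(0) = - 3 \log{\left(2 \right)}; F(-2) = - \frac{47 \log{\left(6 \right)}}{6} + \frac{5}{9} + \frac{19 \sqrt{2} \operatorname{atan}{\left(\sqrt{2} \right)}}{6}.
Integral = F(0) - F(-2) = - \frac{19 \sqrt{2} \operatorname{atan}{\left(\sqrt{2} \right)}}{6} - 3 \log{\left(2 \right)} - \frac{5}{9} + \frac{47 \log{\left(6 \right)}}{6}.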